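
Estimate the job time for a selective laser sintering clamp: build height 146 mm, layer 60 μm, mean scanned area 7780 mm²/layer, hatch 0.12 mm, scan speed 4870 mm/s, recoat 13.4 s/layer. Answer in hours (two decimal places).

18.06 hours

Number of layers: 146 / 0.06 → 2434 (rounded up).
Hatch length per layer = 7780 / 0.12 = 64833.3 mm.
Per-layer scan time = 64833.3 / 4870 = 13.3128 s.
Layer cycle = 13.3128 + 13.4 = 26.7128 s.
2434 layers × 26.7128 s/layer = 65018.9552 s, i.e. 18.06 hours.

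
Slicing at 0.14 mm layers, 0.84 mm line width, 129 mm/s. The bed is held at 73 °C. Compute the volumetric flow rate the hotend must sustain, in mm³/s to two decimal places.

A = 0.14 × 0.84 = 0.1176 mm².
Volumetric flow = 129 × 0.1176 = 15.17 mm³/s.

15.17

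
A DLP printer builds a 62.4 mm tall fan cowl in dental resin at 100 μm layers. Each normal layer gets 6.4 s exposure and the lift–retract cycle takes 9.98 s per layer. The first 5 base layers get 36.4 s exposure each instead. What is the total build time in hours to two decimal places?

Layer count = ceil(62.4 / 0.1) = 624.
Burn-in layers: 5 × (36.4 + 9.98) → 231.9 s.
Regular layers: 619 × (6.4 + 9.98) → 10139.22 s.
Total = 231.9 + 10139.22 = 10371.12 s = 2.88 hours.

2.88 hours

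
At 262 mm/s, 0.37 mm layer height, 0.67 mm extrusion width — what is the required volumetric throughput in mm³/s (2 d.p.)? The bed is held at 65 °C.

Extrusion cross-section: 0.37 × 0.67 → 0.2479 mm².
Q = v·A = 262 × 0.2479 = 64.95 mm³/s.

64.95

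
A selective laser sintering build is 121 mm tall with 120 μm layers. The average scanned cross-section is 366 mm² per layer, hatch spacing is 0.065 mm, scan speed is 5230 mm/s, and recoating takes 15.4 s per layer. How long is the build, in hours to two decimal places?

Layers = ⌈121/0.12⌉ = 1009.
Hatch length per layer = 366 / 0.065 = 5630.8 mm.
Laser time per layer: 5630.8 / 5230 → 1.0766 s.
Per-layer time: 1.0766 + 15.4 → 16.4766 s.
1009 layers × 16.4766 s/layer = 16624.8894 s, i.e. 4.62 hours.

4.62 hours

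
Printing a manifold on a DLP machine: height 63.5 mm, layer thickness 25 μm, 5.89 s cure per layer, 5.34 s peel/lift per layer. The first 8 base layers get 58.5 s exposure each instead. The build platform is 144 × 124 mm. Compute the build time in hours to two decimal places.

8.04 hours

Number of layers: 63.5 / 0.025 → 2540 (rounded up).
Bottom layers = 8 × (58.5 + 5.34) = 510.72 s.
Remaining layers = 2532 × (5.89 + 5.34) = 28434.36 s.
Total = 510.72 + 28434.36 = 28945.08 s = 8.04 hours.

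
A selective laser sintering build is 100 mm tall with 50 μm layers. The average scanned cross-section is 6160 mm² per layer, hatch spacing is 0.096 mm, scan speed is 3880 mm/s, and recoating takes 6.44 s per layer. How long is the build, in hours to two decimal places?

Layers = ⌈100/0.05⌉ = 2000.
Scan path per layer: 6160 / 0.096 → 64166.7 mm.
Laser time per layer = 64166.7 / 3880 = 16.5378 s.
Layer cycle: 16.5378 + 6.44 → 22.9778 s.
2000 layers × 22.9778 s/layer = 45955.6 s, i.e. 12.77 hours.

12.77 hours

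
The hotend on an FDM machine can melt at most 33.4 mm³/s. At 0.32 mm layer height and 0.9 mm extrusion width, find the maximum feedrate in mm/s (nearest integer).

116 mm/s

Extrusion cross-section: 0.32 × 0.9 → 0.288 mm².
Max speed = 33.4 / 0.288 = 115.97 ≈ 116 mm/s.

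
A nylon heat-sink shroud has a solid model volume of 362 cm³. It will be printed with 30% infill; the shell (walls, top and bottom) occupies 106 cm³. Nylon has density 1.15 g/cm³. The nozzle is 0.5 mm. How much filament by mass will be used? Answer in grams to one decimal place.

210.2 g

Volume inside the shell: 362 − 106 → 256 cm³.
Infill volume = 0.30 × 256 = 76.8 cm³.
Total extruded = 106 + 76.8 = 182.8 cm³.
Mass = 182.8 × 1.15, so 210.22 g.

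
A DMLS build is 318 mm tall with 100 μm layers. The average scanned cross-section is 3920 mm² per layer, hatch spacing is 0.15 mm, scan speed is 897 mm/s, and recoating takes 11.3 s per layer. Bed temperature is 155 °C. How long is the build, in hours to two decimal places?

Layers = ⌈318/0.1⌉ = 3180.
Hatch length per layer: 3920 / 0.15 → 26133.3 mm.
Per-layer scan time: 26133.3 / 897 → 29.1341 s.
Per-layer time: 29.1341 + 11.3 → 40.4341 s.
3180 layers × 40.4341 s/layer = 128580.438 s, i.e. 35.72 hours.

35.72 hours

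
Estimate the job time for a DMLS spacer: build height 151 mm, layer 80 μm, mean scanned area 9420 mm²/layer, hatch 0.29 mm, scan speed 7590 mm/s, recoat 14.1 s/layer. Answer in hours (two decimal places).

9.64 hours

Number of layers: 151 / 0.08 → 1888 (rounded up).
Hatch length per layer = 9420 / 0.29, so 32482.8 mm.
Per-layer scan time: 32482.8 / 7590 → 4.2797 s.
Per-layer time = 4.2797 + 14.1, so 18.3797 s.
Build time = 1888 × 18.3797 = 34700.8736 s = 9.64 hours.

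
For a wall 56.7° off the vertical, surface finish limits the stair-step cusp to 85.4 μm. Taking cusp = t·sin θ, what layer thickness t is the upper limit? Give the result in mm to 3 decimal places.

0.102 mm

sin(56.7°) = 0.8358; t_max = 0.0854/0.8358 = 0.102 mm.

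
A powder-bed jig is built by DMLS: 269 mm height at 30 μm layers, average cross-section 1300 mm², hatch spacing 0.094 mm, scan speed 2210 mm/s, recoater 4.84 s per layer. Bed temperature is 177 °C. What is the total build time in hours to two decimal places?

27.64 hours

Number of layers: 269 / 0.03 → 8967 (rounded up).
Scan path per layer = 1300 / 0.094, so 13829.8 mm.
Scan time per layer: 13829.8 / 2210 → 6.2578 s.
Time per layer: 6.2578 + 4.84 → 11.0978 s.
Total: 8967 × 11.0978 s = 99513.9726 s → 27.64 hours.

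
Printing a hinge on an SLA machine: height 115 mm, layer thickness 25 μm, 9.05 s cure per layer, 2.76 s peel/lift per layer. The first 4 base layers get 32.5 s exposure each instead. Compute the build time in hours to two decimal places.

15.12 hours

Layers = ⌈115/0.025⌉ = 4600.
Burn-in layers = 4 × (32.5 + 2.76), so 141.04 s.
Normal layers = 4596 × (9.05 + 2.76) = 54278.76 s.
Total = 141.04 + 54278.76 = 54419.8 s = 15.12 hours.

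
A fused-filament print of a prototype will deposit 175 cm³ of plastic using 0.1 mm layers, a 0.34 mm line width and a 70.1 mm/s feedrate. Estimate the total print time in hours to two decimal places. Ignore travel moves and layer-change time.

20.40 hours

Extrusion cross-section: 0.1 × 0.34 → 0.034 mm².
Toolpath length = 175 cm³ / 0.034 mm² = 175000 / 0.034 = 5147058.8 mm.
Print-move time = 5147058.8 / 70.1 = 73424.5 s.
Converting: 73424.5 s = 20.40 hours.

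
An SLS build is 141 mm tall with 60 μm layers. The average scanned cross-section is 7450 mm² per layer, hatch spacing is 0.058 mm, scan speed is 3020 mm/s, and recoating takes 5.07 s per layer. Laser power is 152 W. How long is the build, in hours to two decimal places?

31.07 hours

Layer count = ceil(141 / 0.06) = 2350.
Per-layer scan distance = 7450 / 0.058 = 128448.3 mm.
Scan time per layer = 128448.3 / 3020, so 42.5325 s.
Per-layer time = 42.5325 + 5.07, so 47.6025 s.
2350 layers × 47.6025 s/layer = 111865.875 s, i.e. 31.07 hours.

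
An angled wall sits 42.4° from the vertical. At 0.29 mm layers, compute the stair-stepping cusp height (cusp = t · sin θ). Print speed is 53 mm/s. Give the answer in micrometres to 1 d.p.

195.5 μm

sin(42.4°) = 0.6743, so cusp = 0.29 × 0.6743 = 0.195547 mm → 195.5 μm.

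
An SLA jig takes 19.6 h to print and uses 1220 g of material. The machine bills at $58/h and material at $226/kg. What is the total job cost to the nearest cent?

Time charge: 58 × 19.6 → $1136.80.
Feedstock cost: 226 × 1220/1000 → $275.72.
Total = 1136.80 + 275.72 = $1412.52.

$1412.52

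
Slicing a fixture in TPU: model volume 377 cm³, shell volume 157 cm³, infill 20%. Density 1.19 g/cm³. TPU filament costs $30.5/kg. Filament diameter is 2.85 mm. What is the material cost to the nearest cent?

$7.30

Interior volume = 377 − 157 = 220 cm³.
Deposited infill = 0.20 × 220 = 44 cm³.
Deposited volume = 157 + 44 = 201 cm³.
Mass: 201 × 1.19 → 239.19 g.
Cost = 239.19 g / 1000 × $30.5/kg = $7.30.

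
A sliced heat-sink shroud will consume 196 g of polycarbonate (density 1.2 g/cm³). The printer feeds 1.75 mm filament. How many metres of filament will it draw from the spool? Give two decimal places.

Volume = 196 g / 1.2 g·cm⁻³ = 163.3333 cm³ = 163333.3 mm³.
Cross-section of 1.75 mm filament: π·(1.75/2)² = 2.4053 mm².
Length = 163333.3 / 2.4053 = 67905.58 mm = 67.91 m.

67.91 m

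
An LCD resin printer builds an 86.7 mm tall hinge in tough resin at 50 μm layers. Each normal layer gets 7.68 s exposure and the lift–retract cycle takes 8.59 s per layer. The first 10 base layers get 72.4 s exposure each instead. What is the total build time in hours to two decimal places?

8.02 hours

Layer count = ceil(86.7 / 0.05) = 1734.
Bottom layers: 10 × (72.4 + 8.59) → 809.9 s.
Normal layers: 1724 × (7.68 + 8.59) → 28049.48 s.
Total = 809.9 + 28049.48 = 28859.38 s = 8.02 hours.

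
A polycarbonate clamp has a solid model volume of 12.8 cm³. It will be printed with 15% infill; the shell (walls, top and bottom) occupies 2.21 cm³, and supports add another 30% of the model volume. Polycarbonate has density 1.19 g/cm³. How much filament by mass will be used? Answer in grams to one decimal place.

9.1 g

Infill region = 12.8 − 2.21, so 10.59 cm³.
Infill volume = 0.15 × 10.59, so 1.5885 cm³.
Support = 0.30 × 12.8 = 3.84 cm³.
Deposited volume: 2.21 + 1.5885 + 3.84 → 7.6385 cm³.
Mass = 7.6385 × 1.19 = 9.089815 g.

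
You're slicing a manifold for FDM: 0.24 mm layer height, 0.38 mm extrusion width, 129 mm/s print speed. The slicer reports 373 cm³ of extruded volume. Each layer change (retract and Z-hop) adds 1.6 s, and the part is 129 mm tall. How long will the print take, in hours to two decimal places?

Bead cross-section: 0.24 × 0.38 → 0.0912 mm².
Toolpath length = 373 cm³ / 0.0912 mm² = 373000 / 0.0912 = 4089912.3 mm.
Time extruding = 4089912.3 / 129, so 31704.7 s.
Layer count = ceil(129 / 0.24) = 538.
Non-print overhead = 538 × 1.6 = 860.8 s.
Total = 31704.7 + 860.8 = 32565.5 s = 9.05 hours.

9.05 hours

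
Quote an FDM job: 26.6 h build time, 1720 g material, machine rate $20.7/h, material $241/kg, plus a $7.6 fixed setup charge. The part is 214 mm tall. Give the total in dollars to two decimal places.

Machine cost = 20.7 × 26.6, so $550.62.
Material charge: 241 × 1720/1000 → $414.52.
Adding setup: 550.62 + 414.52 + 7.6 → $972.74.

$972.74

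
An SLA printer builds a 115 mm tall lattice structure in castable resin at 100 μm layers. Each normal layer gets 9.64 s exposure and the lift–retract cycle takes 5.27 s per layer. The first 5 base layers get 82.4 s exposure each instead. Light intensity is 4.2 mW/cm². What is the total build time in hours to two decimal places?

Layers = ⌈115/0.1⌉ = 1150.
Bottom layers = 5 × (82.4 + 5.27), so 438.35 s.
Regular layers = 1145 × (9.64 + 5.27) = 17071.95 s.
Total = 438.35 + 17071.95 = 17510.3 s = 4.86 hours.

4.86 hours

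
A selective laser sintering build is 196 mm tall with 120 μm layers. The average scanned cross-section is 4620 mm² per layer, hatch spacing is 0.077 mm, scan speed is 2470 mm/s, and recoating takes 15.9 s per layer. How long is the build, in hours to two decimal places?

18.24 hours

Layers = ⌈196/0.12⌉ = 1634.
Per-layer scan distance = 4620 / 0.077 = 60000 mm.
Laser time per layer = 60000 / 2470, so 24.2915 s.
Per-layer time = 24.2915 + 15.9 = 40.1915 s.
Total: 1634 × 40.1915 s = 65672.911 s → 18.24 hours.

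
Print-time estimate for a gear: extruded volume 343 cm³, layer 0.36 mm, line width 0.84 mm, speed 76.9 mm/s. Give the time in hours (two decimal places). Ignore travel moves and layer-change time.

4.10 hours

Extrusion cross-section: 0.36 × 0.84 → 0.3024 mm².
Total extruded path = 343000/0.3024 = 1134259.3 mm.
Time extruding = 1134259.3 / 76.9, so 14749.8 s.
That's 14749.8 s → 4.10 hours.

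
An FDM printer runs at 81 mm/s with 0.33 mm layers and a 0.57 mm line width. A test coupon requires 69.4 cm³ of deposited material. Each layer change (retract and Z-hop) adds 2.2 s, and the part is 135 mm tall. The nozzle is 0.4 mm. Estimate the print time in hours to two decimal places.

1.52 hours

Bead cross-section = 0.33 × 0.57, so 0.1881 mm².
Path length: 69400 mm³ / 0.1881 mm² → 368952.7 mm.
Print-move time = 368952.7 / 81 = 4555 s.
Number of layers: 135 / 0.33 → 410 (rounded up).
Layer-change overhead: 410 × 2.2 → 902 s.
Altogether 4555 + 902 = 5457 s, i.e. 1.52 hours.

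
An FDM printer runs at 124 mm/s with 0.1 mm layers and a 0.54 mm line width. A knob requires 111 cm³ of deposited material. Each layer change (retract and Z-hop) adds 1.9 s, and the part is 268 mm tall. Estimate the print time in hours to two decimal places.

Extrusion cross-section = 0.1 × 0.54, so 0.054 mm².
Total extruded path = 111000/0.054 = 2055555.6 mm.
Time extruding = 2055555.6 / 124 = 16577.1 s.
Number of layers: 268 / 0.1 → 2680 (rounded up).
Layer-change overhead = 2680 × 1.9, so 5092 s.
Altogether 16577.1 + 5092 = 21669.1 s, i.e. 6.02 hours.

6.02 hours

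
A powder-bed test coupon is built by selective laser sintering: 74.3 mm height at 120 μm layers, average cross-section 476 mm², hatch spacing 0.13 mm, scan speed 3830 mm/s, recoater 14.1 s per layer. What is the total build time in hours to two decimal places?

2.59 hours

Number of layers: 74.3 / 0.12 → 620 (rounded up).
Per-layer scan distance = 476 / 0.13 = 3661.5 mm.
Laser time per layer = 3661.5 / 3830, so 0.956 s.
Per-layer time = 0.956 + 14.1 = 15.056 s.
Total: 620 × 15.056 s = 9334.72 s → 2.59 hours.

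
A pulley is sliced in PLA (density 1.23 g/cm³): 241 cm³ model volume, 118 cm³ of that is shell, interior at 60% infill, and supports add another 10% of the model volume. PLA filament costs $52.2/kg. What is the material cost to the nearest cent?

$13.86

Infill region = 241 − 118, so 123 cm³.
Infill deposited = 0.60 × 123, so 73.8 cm³.
Support = 0.10 × 241 = 24.1 cm³.
Deposited volume = 118 + 73.8 + 24.1 = 215.9 cm³.
Mass = 215.9 × 1.23 = 265.557 g.
At $52.2/kg: 265.557/1000 × 52.2 = $13.86.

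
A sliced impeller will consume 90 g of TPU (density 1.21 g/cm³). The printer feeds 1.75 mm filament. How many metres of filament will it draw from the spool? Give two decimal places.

30.92 m

Volume = 90 g / 1.21 g·cm⁻³ = 74.3802 cm³ = 74380.2 mm³.
Cross-section of 1.75 mm filament: π·(1.75/2)² = 2.4053 mm².
L = V/A = 74380.2/2.4053 = 30923.46 mm → 30.92 m.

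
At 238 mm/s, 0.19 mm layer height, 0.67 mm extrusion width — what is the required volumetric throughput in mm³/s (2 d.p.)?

Bead cross-section: 0.19 × 0.67 → 0.1273 mm².
Q = v·A = 238 × 0.1273 = 30.30 mm³/s.

30.30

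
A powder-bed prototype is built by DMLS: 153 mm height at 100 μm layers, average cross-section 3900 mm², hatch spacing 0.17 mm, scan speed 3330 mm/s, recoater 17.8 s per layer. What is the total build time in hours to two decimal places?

Layer count = ceil(153 / 0.1) = 1530.
Scan path per layer = 3900 / 0.17, so 22941.2 mm.
Scan time per layer: 22941.2 / 3330 → 6.8892 s.
Per-layer time = 6.8892 + 17.8, so 24.6892 s.
Build time = 1530 × 24.6892 = 37774.476 s = 10.49 hours.

10.49 hours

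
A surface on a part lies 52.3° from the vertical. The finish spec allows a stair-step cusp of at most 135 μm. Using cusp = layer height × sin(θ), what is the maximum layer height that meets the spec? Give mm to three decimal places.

0.171 mm

t = h_c / sin θ = 0.135 / 0.7912 = 0.171 mm.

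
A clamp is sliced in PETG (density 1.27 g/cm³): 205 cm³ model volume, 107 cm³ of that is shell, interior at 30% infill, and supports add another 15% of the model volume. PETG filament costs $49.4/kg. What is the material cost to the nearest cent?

$10.49

Interior volume = 205 − 107, so 98 cm³.
Infill volume = 0.30 × 98, so 29.4 cm³.
Support = 0.15 × 205 = 30.75 cm³.
Total extruded: 107 + 29.4 + 30.75 → 167.15 cm³.
Mass: 167.15 × 1.27 → 212.2805 g.
Cost = 212.2805 g / 1000 × $49.4/kg = $10.49.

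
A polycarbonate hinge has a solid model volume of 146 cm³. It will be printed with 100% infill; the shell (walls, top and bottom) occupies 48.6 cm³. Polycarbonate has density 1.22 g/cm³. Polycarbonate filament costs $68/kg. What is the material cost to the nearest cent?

Interior volume: 146 − 48.6 → 97.4 cm³.
Deposited infill = 1.00 × 97.4 = 97.4 cm³.
Deposited volume: 48.6 + 97.4 → 146 cm³.
Mass = 146 × 1.22, so 178.12 g.
Cost = 178.12 g / 1000 × $68/kg = $12.11.

$12.11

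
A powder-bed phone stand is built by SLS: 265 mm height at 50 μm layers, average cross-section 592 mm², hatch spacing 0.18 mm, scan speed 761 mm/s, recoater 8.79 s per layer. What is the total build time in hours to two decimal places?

19.30 hours

Layer count = ceil(265 / 0.05) = 5300.
Per-layer scan distance = 592 / 0.18, so 3288.9 mm.
Scan time per layer = 3288.9 / 761, so 4.3218 s.
Time per layer = 4.3218 + 8.79, so 13.1118 s.
5300 layers × 13.1118 s/layer = 69492.54 s, i.e. 19.30 hours.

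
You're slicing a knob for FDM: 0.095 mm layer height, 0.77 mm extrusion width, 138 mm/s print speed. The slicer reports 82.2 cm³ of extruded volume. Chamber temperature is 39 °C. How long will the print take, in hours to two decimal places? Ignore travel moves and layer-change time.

Line area = 0.095 × 0.77 = 0.07315 mm².
Total extruded path = 82200/0.07315 = 1123718.4 mm.
Print-move time = 1123718.4 / 138 = 8142.9 s.
8142.9 s = 2.26 hours.

2.26 hours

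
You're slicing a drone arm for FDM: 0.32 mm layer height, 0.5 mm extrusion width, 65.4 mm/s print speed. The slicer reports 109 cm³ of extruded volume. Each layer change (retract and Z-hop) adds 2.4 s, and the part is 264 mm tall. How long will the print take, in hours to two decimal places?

Line area: 0.32 × 0.5 → 0.16 mm².
Path length: 109000 mm³ / 0.16 mm² → 681250 mm.
Extrusion time = 681250 / 65.4, so 10416.7 s.
Layer count = ceil(264 / 0.32) = 825.
Non-print overhead = 825 × 2.4, so 1980 s.
Altogether 10416.7 + 1980 = 12396.7 s, i.e. 3.44 hours.

3.44 hours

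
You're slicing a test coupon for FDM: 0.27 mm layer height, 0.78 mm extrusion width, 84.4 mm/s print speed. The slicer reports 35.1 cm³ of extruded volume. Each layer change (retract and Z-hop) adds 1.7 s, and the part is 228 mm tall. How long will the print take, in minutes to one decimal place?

Line area: 0.27 × 0.78 → 0.2106 mm².
Toolpath length = 35.1 cm³ / 0.2106 mm² = 35100 / 0.2106 = 166666.7 mm.
Extrusion time = 166666.7 / 84.4, so 1974.7 s.
Number of layers: 228 / 0.27 → 845 (rounded up).
Z-hop total = 845 × 1.7 = 1436.5 s.
Altogether 1974.7 + 1436.5 = 3411.2 s, i.e. 56.9 minutes.

56.9 minutes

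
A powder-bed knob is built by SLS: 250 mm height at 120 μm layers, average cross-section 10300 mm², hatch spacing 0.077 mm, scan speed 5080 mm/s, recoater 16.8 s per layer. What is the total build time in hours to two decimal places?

Number of layers: 250 / 0.12 → 2084 (rounded up).
Per-layer scan distance = 10300 / 0.077 = 133766.2 mm.
Scan time per layer = 133766.2 / 5080 = 26.3319 s.
Per-layer time: 26.3319 + 16.8 → 43.1319 s.
2084 layers × 43.1319 s/layer = 89886.8796 s, i.e. 24.97 hours.

24.97 hours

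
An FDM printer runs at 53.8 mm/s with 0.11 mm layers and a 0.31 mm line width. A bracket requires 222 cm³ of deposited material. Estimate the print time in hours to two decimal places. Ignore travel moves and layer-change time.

Line area = 0.11 × 0.31, so 0.0341 mm².
Toolpath length = 222 cm³ / 0.0341 mm² = 222000 / 0.0341 = 6510263.9 mm.
Print-move time: 6510263.9 / 53.8 → 121008.6 s.
121008.6 s = 33.61 hours.

33.61 hours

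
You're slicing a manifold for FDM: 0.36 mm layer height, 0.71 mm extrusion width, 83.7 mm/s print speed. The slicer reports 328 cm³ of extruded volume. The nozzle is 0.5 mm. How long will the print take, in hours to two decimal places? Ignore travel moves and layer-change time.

Extrusion cross-section = 0.36 × 0.71, so 0.2556 mm².
Total extruded path = 328000/0.2556 = 1283255.1 mm.
Print-move time: 1283255.1 / 83.7 → 15331.6 s.
15331.6 s = 4.26 hours.

4.26 hours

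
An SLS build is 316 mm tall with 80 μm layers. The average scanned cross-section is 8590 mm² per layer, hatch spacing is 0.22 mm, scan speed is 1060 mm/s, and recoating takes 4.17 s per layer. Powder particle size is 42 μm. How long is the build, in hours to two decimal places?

Number of layers: 316 / 0.08 → 3950 (rounded up).
Per-layer scan distance: 8590 / 0.22 → 39045.5 mm.
Laser time per layer = 39045.5 / 1060, so 36.8354 s.
Per-layer time = 36.8354 + 4.17, so 41.0054 s.
3950 layers × 41.0054 s/layer = 161971.33 s, i.e. 44.99 hours.

44.99 hours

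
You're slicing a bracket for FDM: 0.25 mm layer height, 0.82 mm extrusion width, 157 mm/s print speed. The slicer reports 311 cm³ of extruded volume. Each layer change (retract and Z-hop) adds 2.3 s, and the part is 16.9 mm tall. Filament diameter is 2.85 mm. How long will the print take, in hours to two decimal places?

2.73 hours

Line area: 0.25 × 0.82 → 0.205 mm².
Toolpath length = 311 cm³ / 0.205 mm² = 311000 / 0.205 = 1517073.2 mm.
Print-move time: 1517073.2 / 157 → 9662.9 s.
Number of layers: 16.9 / 0.25 → 68 (rounded up).
Z-hop total = 68 × 2.3 = 156.4 s.
Altogether 9662.9 + 156.4 = 9819.3 s, i.e. 2.73 hours.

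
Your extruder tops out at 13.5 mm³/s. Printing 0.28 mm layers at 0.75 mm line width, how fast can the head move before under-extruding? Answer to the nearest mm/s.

64 mm/s

Extrusion cross-section = 0.28 × 0.75 = 0.21 mm².
v_max = Q/A = 13.5/0.21 = 64.29 mm/s → 64 mm/s.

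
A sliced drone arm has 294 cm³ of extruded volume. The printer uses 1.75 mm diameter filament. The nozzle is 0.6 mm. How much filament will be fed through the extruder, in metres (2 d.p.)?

A = π r² = π × 0.875² = 2.4053 mm².
Length = 294 cm³ / 2.4053 mm² = 294000 / 2.4053 = 122230.08 mm = 122.23 m.

122.23 m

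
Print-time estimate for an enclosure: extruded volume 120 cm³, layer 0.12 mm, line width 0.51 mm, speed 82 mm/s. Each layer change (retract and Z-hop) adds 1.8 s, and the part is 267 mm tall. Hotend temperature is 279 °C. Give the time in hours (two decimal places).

Line area = 0.12 × 0.51 = 0.0612 mm².
Total extruded path = 120000/0.0612 = 1960784.3 mm.
Extrusion time = 1960784.3 / 82, so 23912 s.
Number of layers: 267 / 0.12 → 2225 (rounded up).
Non-print overhead: 2225 × 1.8 → 4005 s.
Altogether 23912 + 4005 = 27917 s, i.e. 7.75 hours.

7.75 hours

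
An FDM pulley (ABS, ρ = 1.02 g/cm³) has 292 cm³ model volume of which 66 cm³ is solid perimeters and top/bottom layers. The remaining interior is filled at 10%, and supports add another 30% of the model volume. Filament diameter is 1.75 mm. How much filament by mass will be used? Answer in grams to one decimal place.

Volume inside the shell = 292 − 66 = 226 cm³.
Infill volume = 0.10 × 226 = 22.6 cm³.
Support = 0.30 × 292 = 87.6 cm³.
Total extruded = 66 + 22.6 + 87.6, so 176.2 cm³.
Mass: 176.2 × 1.02 → 179.724 g.

179.7 g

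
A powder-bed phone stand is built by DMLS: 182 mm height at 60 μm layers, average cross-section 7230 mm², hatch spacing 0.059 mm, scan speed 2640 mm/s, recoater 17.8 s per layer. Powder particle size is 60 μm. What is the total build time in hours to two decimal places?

54.12 hours

Layer count = ceil(182 / 0.06) = 3034.
Scan path per layer = 7230 / 0.059, so 122542.4 mm.
Scan time per layer = 122542.4 / 2640, so 46.4176 s.
Layer cycle = 46.4176 + 17.8 = 64.2176 s.
3034 layers × 64.2176 s/layer = 194836.1984 s, i.e. 54.12 hours.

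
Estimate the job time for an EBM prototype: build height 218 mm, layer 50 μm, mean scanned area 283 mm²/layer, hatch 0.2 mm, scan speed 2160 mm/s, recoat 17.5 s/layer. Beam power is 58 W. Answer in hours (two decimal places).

21.99 hours

Layers = ⌈218/0.05⌉ = 4360.
Scan path per layer = 283 / 0.2, so 1415 mm.
Beam time per layer = 1415 / 2160 = 0.6551 s.
Per-layer time = 0.6551 + 17.5, so 18.1551 s.
Build time = 4360 × 18.1551 = 79156.236 s = 21.99 hours.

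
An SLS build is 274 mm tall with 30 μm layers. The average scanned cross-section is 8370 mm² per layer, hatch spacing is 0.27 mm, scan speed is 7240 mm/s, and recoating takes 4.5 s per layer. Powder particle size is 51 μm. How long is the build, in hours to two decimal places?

22.28 hours

Number of layers: 274 / 0.03 → 9134 (rounded up).
Per-layer scan distance: 8370 / 0.27 → 31000 mm.
Scan time per layer = 31000 / 7240, so 4.2818 s.
Layer cycle = 4.2818 + 4.5 = 8.7818 s.
Total: 9134 × 8.7818 s = 80212.9612 s → 22.28 hours.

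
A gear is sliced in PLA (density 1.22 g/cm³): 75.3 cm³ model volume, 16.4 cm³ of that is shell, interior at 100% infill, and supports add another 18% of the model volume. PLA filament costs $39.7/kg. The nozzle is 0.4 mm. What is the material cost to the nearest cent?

$4.30

Interior volume: 75.3 − 16.4 → 58.9 cm³.
Infill deposited: 1.00 × 58.9 → 58.9 cm³.
Support = 0.18 × 75.3 = 13.554 cm³.
Deposited volume: 16.4 + 58.9 + 13.554 → 88.854 cm³.
Mass: 88.854 × 1.22 → 108.40188 g.
Cost = 108.40188 g / 1000 × $39.7/kg = $4.30.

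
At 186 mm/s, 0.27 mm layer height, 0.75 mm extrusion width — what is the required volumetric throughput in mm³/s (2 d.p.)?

37.67

Bead cross-section: 0.27 × 0.75 → 0.2025 mm².
Volumetric flow = 186 × 0.2025 = 37.67 mm³/s.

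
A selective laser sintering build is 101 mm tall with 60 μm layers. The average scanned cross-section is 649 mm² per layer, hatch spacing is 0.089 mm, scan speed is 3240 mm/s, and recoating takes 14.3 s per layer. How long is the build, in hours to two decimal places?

7.74 hours

Number of layers: 101 / 0.06 → 1684 (rounded up).
Scan path per layer = 649 / 0.089 = 7292.1 mm.
Per-layer scan time = 7292.1 / 3240, so 2.2506 s.
Time per layer = 2.2506 + 14.3 = 16.5506 s.
1684 layers × 16.5506 s/layer = 27871.2104 s, i.e. 7.74 hours.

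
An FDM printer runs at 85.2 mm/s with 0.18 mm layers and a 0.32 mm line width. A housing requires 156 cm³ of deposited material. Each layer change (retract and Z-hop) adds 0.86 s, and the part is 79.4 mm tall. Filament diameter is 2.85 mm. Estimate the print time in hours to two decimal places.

Extrusion cross-section = 0.18 × 0.32 = 0.0576 mm².
Path length: 156000 mm³ / 0.0576 mm² → 2708333.3 mm.
Time extruding = 2708333.3 / 85.2 = 31787.9 s.
Number of layers: 79.4 / 0.18 → 442 (rounded up).
Z-hop total = 442 × 0.86 = 380.12 s.
Altogether 31787.9 + 380.12 = 32168.02 s, i.e. 8.94 hours.

8.94 hours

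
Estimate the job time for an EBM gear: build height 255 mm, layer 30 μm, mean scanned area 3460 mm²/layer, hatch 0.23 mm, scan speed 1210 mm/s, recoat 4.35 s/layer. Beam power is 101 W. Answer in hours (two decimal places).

Number of layers: 255 / 0.03 → 8500 (rounded up).
Per-layer scan distance = 3460 / 0.23, so 15043.5 mm.
Per-layer scan time: 15043.5 / 1210 → 12.4326 s.
Layer cycle = 12.4326 + 4.35 = 16.7826 s.
Build time = 8500 × 16.7826 = 142652.1 s = 39.63 hours.

39.63 hours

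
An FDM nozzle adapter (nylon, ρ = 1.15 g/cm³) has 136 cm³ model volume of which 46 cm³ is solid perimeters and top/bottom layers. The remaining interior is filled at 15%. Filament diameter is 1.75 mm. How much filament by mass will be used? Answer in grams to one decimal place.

Volume inside the shell = 136 − 46, so 90 cm³.
Infill deposited = 0.15 × 90 = 13.5 cm³.
Total printed volume = 46 + 13.5, so 59.5 cm³.
Mass = 59.5 × 1.15, so 68.425 g.

68.4 g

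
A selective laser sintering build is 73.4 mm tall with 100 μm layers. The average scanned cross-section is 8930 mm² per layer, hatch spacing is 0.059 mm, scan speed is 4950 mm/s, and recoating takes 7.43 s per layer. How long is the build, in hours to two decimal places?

7.75 hours

Layer count = ceil(73.4 / 0.1) = 734.
Scan path per layer: 8930 / 0.059 → 151355.9 mm.
Laser time per layer = 151355.9 / 4950, so 30.5769 s.
Per-layer time = 30.5769 + 7.43, so 38.0069 s.
734 layers × 38.0069 s/layer = 27897.0646 s, i.e. 7.75 hours.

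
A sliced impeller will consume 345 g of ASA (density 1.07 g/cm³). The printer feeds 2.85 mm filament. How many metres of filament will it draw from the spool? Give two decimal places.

50.54 m

Extruded volume: 345/1.07 = 322.4299 cm³ (322429.9 mm³).
A = π r² = π × 1.425² = 6.3794 mm².
Length = 322429.9 / 6.3794 = 50542.36 mm = 50.54 m.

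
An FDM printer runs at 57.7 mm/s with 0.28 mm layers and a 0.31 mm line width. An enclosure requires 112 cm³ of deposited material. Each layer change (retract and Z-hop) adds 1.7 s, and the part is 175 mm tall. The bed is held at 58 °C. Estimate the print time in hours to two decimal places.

Bead cross-section = 0.28 × 0.31, so 0.0868 mm².
Toolpath length = 112 cm³ / 0.0868 mm² = 112000 / 0.0868 = 1290322.6 mm.
Print-move time = 1290322.6 / 57.7, so 22362.6 s.
Layers = ⌈175/0.28⌉ = 625.
Z-hop total: 625 × 1.7 → 1062.5 s.
Altogether 22362.6 + 1062.5 = 23425.1 s, i.e. 6.51 hours.

6.51 hours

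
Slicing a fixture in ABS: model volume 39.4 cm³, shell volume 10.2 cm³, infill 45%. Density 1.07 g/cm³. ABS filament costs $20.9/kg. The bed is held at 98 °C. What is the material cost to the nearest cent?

Infill region = 39.4 − 10.2, so 29.2 cm³.
Infill volume = 0.45 × 29.2 = 13.14 cm³.
Total extruded: 10.2 + 13.14 → 23.34 cm³.
Mass: 23.34 × 1.07 → 24.9738 g.
Cost = 24.9738 g / 1000 × $20.9/kg = $0.52.

$0.52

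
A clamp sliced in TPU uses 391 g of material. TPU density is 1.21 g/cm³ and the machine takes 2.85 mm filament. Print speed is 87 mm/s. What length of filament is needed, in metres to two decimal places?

50.65 m

Extruded volume: 391/1.21 = 323.1405 cm³ (323140.5 mm³).
Cross-section of 2.85 mm filament: π·(2.85/2)² = 6.3794 mm².
Length = 323140.5 / 6.3794 = 50653.74 mm = 50.65 m.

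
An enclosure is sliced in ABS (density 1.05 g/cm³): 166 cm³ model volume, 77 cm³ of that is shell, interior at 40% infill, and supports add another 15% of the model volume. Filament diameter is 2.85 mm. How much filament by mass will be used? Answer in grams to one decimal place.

Volume inside the shell = 166 − 77, so 89 cm³.
Infill deposited: 0.40 × 89 → 35.6 cm³.
Support = 0.15 × 166 = 24.9 cm³.
Total extruded: 77 + 35.6 + 24.9 → 137.5 cm³.
Mass: 137.5 × 1.05 → 144.375 g.

144.4 g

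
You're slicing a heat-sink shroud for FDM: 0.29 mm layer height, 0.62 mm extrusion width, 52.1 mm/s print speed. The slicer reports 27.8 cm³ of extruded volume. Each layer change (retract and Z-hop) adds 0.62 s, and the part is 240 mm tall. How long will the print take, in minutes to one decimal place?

Extrusion cross-section = 0.29 × 0.62, so 0.1798 mm².
Total extruded path = 27800/0.1798 = 154616.2 mm.
Extrusion time = 154616.2 / 52.1 = 2967.7 s.
Number of layers: 240 / 0.29 → 828 (rounded up).
Z-hop total: 828 × 0.62 → 513.36 s.
Altogether 2967.7 + 513.36 = 3481.06 s, i.e. 58.0 minutes.

58.0 minutes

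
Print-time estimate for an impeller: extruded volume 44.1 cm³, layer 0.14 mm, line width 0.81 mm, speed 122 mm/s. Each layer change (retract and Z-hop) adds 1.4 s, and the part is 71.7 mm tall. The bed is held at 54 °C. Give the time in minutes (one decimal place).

65.1 minutes

Bead cross-section = 0.14 × 0.81, so 0.1134 mm².
Toolpath length = 44.1 cm³ / 0.1134 mm² = 44100 / 0.1134 = 388888.9 mm.
Extrusion time: 388888.9 / 122 → 3187.6 s.
Layer count = ceil(71.7 / 0.14) = 513.
Layer-change overhead = 513 × 1.4, so 718.2 s.
Altogether 3187.6 + 718.2 = 3905.8 s, i.e. 65.1 minutes.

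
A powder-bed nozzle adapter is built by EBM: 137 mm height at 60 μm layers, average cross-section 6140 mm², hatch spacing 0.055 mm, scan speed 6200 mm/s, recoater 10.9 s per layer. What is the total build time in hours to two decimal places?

Number of layers: 137 / 0.06 → 2284 (rounded up).
Hatch length per layer = 6140 / 0.055, so 111636.4 mm.
Scan time per layer: 111636.4 / 6200 → 18.0059 s.
Time per layer: 18.0059 + 10.9 → 28.9059 s.
2284 layers × 28.9059 s/layer = 66021.0756 s, i.e. 18.34 hours.

18.34 hours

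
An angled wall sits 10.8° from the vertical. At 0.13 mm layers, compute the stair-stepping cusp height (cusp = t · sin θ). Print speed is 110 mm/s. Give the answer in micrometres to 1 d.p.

24.4 μm

sin(10.8°) = 0.1874, so cusp = 0.13 × 0.1874 = 0.024362 mm → 24.4 μm.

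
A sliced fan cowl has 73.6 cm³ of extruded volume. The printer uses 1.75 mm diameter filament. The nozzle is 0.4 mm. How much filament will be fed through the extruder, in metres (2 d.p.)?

30.60 m

Filament cross-section = π × (1.75/2)² = 2.4053 mm².
Length = 73.6 cm³ / 2.4053 mm² = 73600 / 2.4053 = 30599.09 mm = 30.60 m.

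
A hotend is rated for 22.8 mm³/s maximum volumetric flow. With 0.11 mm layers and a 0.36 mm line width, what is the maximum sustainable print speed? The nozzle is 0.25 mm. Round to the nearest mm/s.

576 mm/s

A = 0.11 × 0.36, so 0.0396 mm².
Max speed = 22.8 / 0.0396 = 575.76 ≈ 576 mm/s.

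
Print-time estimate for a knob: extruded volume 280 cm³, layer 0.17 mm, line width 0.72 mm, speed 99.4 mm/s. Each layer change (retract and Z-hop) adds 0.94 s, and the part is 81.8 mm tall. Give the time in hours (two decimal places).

Bead cross-section = 0.17 × 0.72 = 0.1224 mm².
Path length: 280000 mm³ / 0.1224 mm² → 2287581.7 mm.
Extrusion time = 2287581.7 / 99.4 = 23013.9 s.
Layer count = ceil(81.8 / 0.17) = 482.
Z-hop total = 482 × 0.94, so 453.08 s.
Altogether 23013.9 + 453.08 = 23466.98 s, i.e. 6.52 hours.

6.52 hours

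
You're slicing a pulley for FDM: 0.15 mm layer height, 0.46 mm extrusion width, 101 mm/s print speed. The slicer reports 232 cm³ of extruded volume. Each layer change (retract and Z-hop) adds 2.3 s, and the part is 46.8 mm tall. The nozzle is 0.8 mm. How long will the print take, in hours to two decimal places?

9.45 hours

Bead cross-section = 0.15 × 0.46, so 0.069 mm².
Total extruded path = 232000/0.069 = 3362318.8 mm.
Extrusion time = 3362318.8 / 101 = 33290.3 s.
Layers = ⌈46.8/0.15⌉ = 312.
Z-hop total = 312 × 2.3, so 717.6 s.
Altogether 33290.3 + 717.6 = 34007.9 s, i.e. 9.45 hours.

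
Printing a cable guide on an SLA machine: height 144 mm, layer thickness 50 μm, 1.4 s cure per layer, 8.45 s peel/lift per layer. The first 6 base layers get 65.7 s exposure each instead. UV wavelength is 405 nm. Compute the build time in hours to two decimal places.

Number of layers: 144 / 0.05 → 2880 (rounded up).
Burn-in layers = 6 × (65.7 + 8.45), so 444.9 s.
Regular layers: 2874 × (1.4 + 8.45) → 28308.9 s.
Sum: 444.9 + 28308.9 = 28753.8 s → 7.99 hours.

7.99 hours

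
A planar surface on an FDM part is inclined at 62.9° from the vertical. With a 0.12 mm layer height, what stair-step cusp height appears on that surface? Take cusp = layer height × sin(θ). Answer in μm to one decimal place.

Cusp = layer height × sin(62.9°) = 0.12 × 0.8902 = 0.106824 mm = 106.8 μm.

106.8 μm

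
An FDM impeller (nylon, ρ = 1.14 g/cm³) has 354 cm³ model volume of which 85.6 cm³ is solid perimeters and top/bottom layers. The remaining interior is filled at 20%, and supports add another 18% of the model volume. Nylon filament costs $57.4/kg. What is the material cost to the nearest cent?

Infill region: 354 − 85.6 → 268.4 cm³.
Infill volume = 0.20 × 268.4, so 53.68 cm³.
Support = 0.18 × 354 = 63.72 cm³.
Deposited volume: 85.6 + 53.68 + 63.72 → 203 cm³.
Mass: 203 × 1.14 → 231.42 g.
At $57.4/kg: 231.42/1000 × 57.4 = $13.28.

$13.28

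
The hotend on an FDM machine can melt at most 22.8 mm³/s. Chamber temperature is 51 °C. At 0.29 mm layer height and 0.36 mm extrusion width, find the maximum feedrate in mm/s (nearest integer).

A: 0.29 × 0.36 → 0.1044 mm².
Max speed = 22.8 / 0.1044 = 218.39 ≈ 218 mm/s.

218 mm/s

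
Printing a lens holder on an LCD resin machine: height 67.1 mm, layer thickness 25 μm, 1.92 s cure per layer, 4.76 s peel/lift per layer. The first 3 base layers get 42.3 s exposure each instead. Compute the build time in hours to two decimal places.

Layers = ⌈67.1/0.025⌉ = 2684.
Base layers = 3 × (42.3 + 4.76), so 141.18 s.
Regular layers = 2681 × (1.92 + 4.76), so 17909.08 s.
Sum: 141.18 + 17909.08 = 18050.26 s → 5.01 hours.

5.01 hours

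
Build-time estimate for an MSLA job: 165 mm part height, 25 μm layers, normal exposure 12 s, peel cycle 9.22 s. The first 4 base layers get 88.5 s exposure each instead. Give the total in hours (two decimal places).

38.99 hours

Layers = ⌈165/0.025⌉ = 6600.
Bottom layers = 4 × (88.5 + 9.22), so 390.88 s.
Regular layers = 6596 × (12 + 9.22), so 139967.12 s.
Sum: 390.88 + 139967.12 = 140358 s → 38.99 hours.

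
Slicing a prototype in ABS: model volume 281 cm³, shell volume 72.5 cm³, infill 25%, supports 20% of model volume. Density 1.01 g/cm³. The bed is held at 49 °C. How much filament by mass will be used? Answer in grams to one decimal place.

182.6 g

Volume inside the shell = 281 − 72.5, so 208.5 cm³.
Infill deposited = 0.25 × 208.5, so 52.125 cm³.
Support: 0.20 × 281 → 56.2 cm³.
Deposited volume: 72.5 + 52.125 + 56.2 → 180.825 cm³.
Mass: 180.825 × 1.01 → 182.63325 g.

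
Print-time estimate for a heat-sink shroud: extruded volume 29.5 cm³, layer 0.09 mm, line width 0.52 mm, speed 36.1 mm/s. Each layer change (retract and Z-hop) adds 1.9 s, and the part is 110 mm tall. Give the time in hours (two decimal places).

5.50 hours

Extrusion cross-section: 0.09 × 0.52 → 0.0468 mm².
Total extruded path = 29500/0.0468 = 630341.9 mm.
Extrusion time = 630341.9 / 36.1 = 17461 s.
Number of layers: 110 / 0.09 → 1223 (rounded up).
Non-print overhead: 1223 × 1.9 → 2323.7 s.
Altogether 17461 + 2323.7 = 19784.7 s, i.e. 5.50 hours.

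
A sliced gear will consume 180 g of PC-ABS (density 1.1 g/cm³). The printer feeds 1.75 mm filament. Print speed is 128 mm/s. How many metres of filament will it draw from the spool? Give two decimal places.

Extruded volume: 180/1.1 = 163.6364 cm³ (163636.4 mm³).
A = π r² = π × 0.875² = 2.4053 mm².
Length = 163636.4 / 2.4053 = 68031.6 mm = 68.03 m.

68.03 m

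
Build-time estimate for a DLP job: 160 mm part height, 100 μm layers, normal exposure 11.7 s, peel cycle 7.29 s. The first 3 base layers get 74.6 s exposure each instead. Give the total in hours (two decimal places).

Layer count = ceil(160 / 0.1) = 1600.
Base layers: 3 × (74.6 + 7.29) → 245.67 s.
Regular layers = 1597 × (11.7 + 7.29), so 30327.03 s.
Total = 245.67 + 30327.03 = 30572.7 s = 8.49 hours.

8.49 hours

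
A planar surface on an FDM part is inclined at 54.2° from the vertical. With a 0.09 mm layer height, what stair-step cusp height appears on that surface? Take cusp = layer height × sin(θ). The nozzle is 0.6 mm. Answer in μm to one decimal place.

h_c = t·sin θ = 0.09 × 0.8111 = 0.072999 mm (73.0 μm).

73.0 μm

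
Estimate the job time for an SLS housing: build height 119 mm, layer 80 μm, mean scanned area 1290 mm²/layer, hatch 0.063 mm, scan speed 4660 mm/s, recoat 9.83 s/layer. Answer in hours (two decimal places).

5.88 hours

Layers = ⌈119/0.08⌉ = 1488.
Per-layer scan distance: 1290 / 0.063 → 20476.2 mm.
Laser time per layer = 20476.2 / 4660 = 4.394 s.
Time per layer = 4.394 + 9.83, so 14.224 s.
1488 layers × 14.224 s/layer = 21165.312 s, i.e. 5.88 hours.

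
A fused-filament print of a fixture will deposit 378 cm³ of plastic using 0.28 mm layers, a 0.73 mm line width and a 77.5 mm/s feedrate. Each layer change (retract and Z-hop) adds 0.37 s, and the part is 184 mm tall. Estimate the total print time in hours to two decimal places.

Bead cross-section: 0.28 × 0.73 → 0.2044 mm².
Total extruded path = 378000/0.2044 = 1849315.1 mm.
Extrusion time = 1849315.1 / 77.5, so 23862.1 s.
Layer count = ceil(184 / 0.28) = 658.
Non-print overhead = 658 × 0.37 = 243.46 s.
Total = 23862.1 + 243.46 = 24105.56 s = 6.70 hours.

6.70 hours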